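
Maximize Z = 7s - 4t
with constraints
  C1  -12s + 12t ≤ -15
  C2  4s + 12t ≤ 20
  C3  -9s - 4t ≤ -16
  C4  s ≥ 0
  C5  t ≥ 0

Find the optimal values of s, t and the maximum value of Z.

s = 5, t = 0, maximum Z = 35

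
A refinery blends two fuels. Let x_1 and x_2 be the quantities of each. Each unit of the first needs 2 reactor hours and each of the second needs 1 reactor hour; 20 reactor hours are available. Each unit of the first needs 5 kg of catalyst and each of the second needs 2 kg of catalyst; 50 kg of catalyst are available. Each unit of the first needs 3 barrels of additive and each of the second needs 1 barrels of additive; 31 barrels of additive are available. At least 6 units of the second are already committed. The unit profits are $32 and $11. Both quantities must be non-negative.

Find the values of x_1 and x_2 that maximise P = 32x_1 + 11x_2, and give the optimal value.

x_1 = 7, x_2 = 6, maximum P = 290

Feasible corners and P = 32x_1 + 11x_2:
  (0, 20) → P = 220
  (0, 6) → P = 66
  (7, 6) → P = 290

The optimum lies where 2x_1 + x_2 = 20 and x_2 = 6.
Solving simultaneously gives x_1 = 7, x_2 = 6.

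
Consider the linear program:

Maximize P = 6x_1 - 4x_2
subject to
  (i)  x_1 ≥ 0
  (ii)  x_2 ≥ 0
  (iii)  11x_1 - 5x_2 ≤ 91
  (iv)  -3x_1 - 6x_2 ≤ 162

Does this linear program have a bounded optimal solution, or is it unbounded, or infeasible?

Feasible corners and P = 6x_1 - 4x_2:
  (0, 0) → P = 0
  (91/11, 0) → P = 546/11
The feasible region has finitely many vertices and no improving ray; the maximum is 546/11 at (91/11, 0).

bounded optimum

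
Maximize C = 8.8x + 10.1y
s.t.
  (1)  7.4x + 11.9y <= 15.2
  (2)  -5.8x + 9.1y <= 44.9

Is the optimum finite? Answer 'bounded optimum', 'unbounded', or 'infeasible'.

From the feasible point (-5657/1948, 3003/974), moving in the direction (11.9, -7.4) keeps every constraint satisfied while C increases without bound.

unbounded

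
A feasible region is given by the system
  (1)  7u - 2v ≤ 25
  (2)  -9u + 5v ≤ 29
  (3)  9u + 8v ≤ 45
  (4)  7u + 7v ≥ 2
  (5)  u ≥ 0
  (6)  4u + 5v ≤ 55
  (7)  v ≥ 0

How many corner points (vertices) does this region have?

5

Intersecting each pair of boundary lines and keeping only the points that satisfy every inequality leaves:
  (145/37, 45/37)
  (25/7, 0)
  (0, 45/8)
  (0, 2/7)
  (2/7, 0)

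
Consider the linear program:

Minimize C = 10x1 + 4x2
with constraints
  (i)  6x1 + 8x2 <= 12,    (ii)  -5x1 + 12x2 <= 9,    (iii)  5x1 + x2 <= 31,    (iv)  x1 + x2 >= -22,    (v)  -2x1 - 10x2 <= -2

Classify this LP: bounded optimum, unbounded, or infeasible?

Corner points and C = 10x1 + 4x2:
  (9/14, 57/56) → C = 21/2
  (26/11, -3/11) → C = 248/11
  (-33/37, 14/37) → C = -274/37
The feasible region has finitely many vertices and no improving ray; the minimum is -274/37 at (-33/37, 14/37).

bounded optimum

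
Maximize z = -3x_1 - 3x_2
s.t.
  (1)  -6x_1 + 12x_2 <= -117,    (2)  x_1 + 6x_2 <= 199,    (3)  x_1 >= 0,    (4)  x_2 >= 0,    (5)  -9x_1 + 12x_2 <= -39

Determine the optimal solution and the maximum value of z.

Vertices and z = -3x_1 - 3x_2:
  (515/8, 359/16) → z = -4167/16
  (39/2, 0) → z = -117/2
  (199, 0) → z = -597

x_1 = 39/2, x_2 = 0, maximum z = -117/2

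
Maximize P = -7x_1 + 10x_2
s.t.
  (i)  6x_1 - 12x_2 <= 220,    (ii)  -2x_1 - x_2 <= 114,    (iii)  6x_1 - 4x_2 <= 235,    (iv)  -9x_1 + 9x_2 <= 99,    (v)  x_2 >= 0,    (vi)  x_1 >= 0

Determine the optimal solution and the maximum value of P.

Extreme points and P = -7x_1 + 10x_2:
  (485/12, 15/8) → P = -1585/6
  (110/3, 0) → P = -770/3
  (279/2, 301/2) → P = 1057/2
  (0, 11) → P = 110
  (0, 0) → P = 0

x_1 = 279/2, x_2 = 301/2, maximum P = 1057/2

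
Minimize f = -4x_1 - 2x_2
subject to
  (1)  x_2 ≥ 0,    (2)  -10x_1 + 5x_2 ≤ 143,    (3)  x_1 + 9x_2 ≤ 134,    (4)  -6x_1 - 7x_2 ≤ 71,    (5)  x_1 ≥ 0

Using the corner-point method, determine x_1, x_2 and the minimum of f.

x_1 = 134, x_2 = 0, minimum f = -536

Feasible corners and f = -4x_1 - 2x_2:
  (134, 0) → f = -536
  (0, 0) → f = 0
  (0, 134/9) → f = -268/9

The binding constraints are x_2 = 0 and x_1 + 9x_2 = 134.
Solving simultaneously gives x_1 = 134, x_2 = 0.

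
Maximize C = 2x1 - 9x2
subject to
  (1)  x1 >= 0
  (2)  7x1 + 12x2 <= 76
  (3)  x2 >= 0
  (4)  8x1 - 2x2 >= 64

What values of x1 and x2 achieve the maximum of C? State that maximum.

x1 = 76/7, x2 = 0, maximum C = 152/7

Extreme points and C = 2x1 - 9x2:
  (76/7, 0) → C = 152/7
  (92/11, 16/11) → C = 40/11
  (8, 0) → C = 16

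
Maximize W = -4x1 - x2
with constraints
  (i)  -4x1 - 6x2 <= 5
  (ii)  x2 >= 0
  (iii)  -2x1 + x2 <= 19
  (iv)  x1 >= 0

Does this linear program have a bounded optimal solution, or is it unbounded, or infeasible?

Vertices and W = -4x1 - x2:
  (0, 0) → W = 0
  (0, 19) → W = -19
The feasible region has finitely many vertices and no improving ray; the maximum is 0 at (0, 0).

bounded optimum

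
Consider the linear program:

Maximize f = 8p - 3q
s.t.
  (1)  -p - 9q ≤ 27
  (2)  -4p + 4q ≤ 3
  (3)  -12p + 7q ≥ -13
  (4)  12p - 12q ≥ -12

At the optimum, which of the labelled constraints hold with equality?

(2) and (3)

Feasible corners and f = 8p - 3q:
  (-27/8, -21/8) → f = -153/8
  (-72/115, -337/115) → f = 87/23
  (73/20, 22/5) → f = 16

The maximum is at (73/20, 22/5). Substituting into each constraint, equality holds for (2) and (3); the remaining constraints have slack.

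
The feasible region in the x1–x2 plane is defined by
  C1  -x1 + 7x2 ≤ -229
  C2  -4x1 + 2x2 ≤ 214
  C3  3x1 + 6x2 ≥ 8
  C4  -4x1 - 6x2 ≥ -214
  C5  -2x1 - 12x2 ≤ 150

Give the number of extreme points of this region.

3

The feasible vertices (each the meet of two boundaries and inside every other half-plane) are:
  (1436/17, -351/17)
  (849/13, -304/13)
  (289/3, -257/9)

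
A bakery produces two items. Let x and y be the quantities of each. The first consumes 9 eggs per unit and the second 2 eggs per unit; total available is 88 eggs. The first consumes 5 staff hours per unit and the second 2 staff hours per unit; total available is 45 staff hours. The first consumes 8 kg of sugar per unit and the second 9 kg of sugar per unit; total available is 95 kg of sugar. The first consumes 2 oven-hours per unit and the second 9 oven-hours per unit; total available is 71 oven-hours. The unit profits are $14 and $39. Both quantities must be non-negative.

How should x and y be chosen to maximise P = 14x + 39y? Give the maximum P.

The optimum lies where 8x + 9y = 95 and 2x + 9y = 71.
Solving simultaneously gives x = 4, y = 7.

x = 4, y = 7, maximum P = 329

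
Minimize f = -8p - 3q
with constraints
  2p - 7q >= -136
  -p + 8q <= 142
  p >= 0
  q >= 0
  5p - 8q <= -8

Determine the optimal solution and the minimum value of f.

Corner points and f = -8p - 3q:
  (0, 71/4) → f = -213/4
  (67/2, 351/16) → f = -5341/16
  (0, 1) → f = -3

p = 67/2, q = 351/16, minimum f = -5341/16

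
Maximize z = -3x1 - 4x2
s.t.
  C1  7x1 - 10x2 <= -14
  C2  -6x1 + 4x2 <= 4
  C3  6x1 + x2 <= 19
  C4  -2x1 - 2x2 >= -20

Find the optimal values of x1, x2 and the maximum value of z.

Extreme points and z = -3x1 - 4x2:
  (1/2, 7/4) → z = -17/2
  (176/67, 217/67) → z = -1396/67
  (12/5, 23/5) → z = -128/5

The binding constraints are 7x1 - 10x2 = -14 and -6x1 + 4x2 = 4.
Solving simultaneously gives x1 = 1/2, x2 = 7/4.

x1 = 1/2, x2 = 7/4, maximum z = -17/2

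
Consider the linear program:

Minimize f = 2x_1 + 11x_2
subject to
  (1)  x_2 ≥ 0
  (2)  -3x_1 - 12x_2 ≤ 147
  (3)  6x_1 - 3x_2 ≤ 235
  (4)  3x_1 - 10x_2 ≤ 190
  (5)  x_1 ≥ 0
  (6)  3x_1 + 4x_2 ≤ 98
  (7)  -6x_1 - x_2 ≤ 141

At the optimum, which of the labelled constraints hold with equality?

(1) and (5)

Corner points and f = 2x_1 + 11x_2:
  (0, 0) → f = 0
  (98/3, 0) → f = 196/3
  (0, 49/2) → f = 539/2

The minimum is at (0, 0). Substituting into each constraint, equality holds for (1) and (5); the remaining constraints have slack.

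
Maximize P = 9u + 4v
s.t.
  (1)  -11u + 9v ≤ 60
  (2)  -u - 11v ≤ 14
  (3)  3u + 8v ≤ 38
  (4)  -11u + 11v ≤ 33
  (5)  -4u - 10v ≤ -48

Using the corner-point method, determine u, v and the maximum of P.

u = 106/5, v = -16/5, maximum P = 178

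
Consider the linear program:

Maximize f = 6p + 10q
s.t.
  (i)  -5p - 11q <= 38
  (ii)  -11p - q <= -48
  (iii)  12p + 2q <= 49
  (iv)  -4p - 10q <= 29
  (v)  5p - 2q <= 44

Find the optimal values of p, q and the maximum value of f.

Extreme points and f = 6p + 10q:
  (47/10, -37/10) → f = -44/5
  (509/106, -511/106) → f = -1028/53
  (137/28, -34/7) → f = -269/14

The optimum lies where -11p - q = -48 and 12p + 2q = 49.
Solving simultaneously gives p = 47/10, q = -37/10.

p = 47/10, q = -37/10, maximum f = -44/5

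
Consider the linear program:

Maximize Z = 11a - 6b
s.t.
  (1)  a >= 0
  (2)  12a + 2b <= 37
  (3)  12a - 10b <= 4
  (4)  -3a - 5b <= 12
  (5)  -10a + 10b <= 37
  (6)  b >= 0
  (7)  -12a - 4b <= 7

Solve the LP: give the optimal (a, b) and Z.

a = 21/8, b = 11/4, maximum Z = 99/8

Corner points and Z = 11a - 6b:
  (0, 37/10) → Z = -111/5
  (0, 0) → Z = 0
  (21/8, 11/4) → Z = 99/8
  (74/35, 407/70) → Z = -407/35
  (1/3, 0) → Z = 11/3

The binding constraints are 12a + 2b = 37 and 12a - 10b = 4.
Solving simultaneously gives a = 21/8, b = 11/4.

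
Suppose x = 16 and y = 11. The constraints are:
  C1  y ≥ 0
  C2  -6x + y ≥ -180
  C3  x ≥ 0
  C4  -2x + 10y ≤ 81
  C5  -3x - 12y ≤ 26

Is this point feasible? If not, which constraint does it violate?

feasible

C1: 11 ≥ 0 ✓
C2: -85 ≥ -180 ✓
C3: 16 ≥ 0 ✓
C4: 78 ≤ 81 ✓
C5: -180 ≤ 26 ✓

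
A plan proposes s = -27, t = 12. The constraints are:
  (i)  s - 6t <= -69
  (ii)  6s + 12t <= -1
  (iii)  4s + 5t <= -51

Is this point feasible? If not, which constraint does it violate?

Constraint (iii): 4s + 5t = -48, which is not ≤ -51. All other constraints are satisfied.

not feasible — violates (iii)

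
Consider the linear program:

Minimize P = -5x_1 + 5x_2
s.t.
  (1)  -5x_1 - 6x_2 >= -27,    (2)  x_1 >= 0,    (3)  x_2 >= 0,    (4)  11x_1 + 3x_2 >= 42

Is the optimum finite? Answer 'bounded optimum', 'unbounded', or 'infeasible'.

bounded optimum

Feasible corners and P = -5x_1 + 5x_2:
  (27/5, 0) → P = -27
  (57/17, 29/17) → P = -140/17
  (42/11, 0) → P = -210/11
The feasible region has finitely many vertices and no improving ray; the minimum is -27 at (27/5, 0).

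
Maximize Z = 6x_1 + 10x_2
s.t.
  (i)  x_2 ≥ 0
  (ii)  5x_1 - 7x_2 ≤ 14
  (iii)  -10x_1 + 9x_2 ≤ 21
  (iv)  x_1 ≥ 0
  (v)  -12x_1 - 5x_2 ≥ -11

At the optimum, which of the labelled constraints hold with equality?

(iv) and (v)

Corner points and Z = 6x_1 + 10x_2:
  (0, 0) → Z = 0
  (11/12, 0) → Z = 11/2
  (0, 11/5) → Z = 22

The maximum is at (0, 11/5). Substituting into each constraint, equality holds for (iv) and (v); the remaining constraints have slack.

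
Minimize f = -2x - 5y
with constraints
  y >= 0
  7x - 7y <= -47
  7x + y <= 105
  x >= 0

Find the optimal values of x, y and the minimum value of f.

x = 0, y = 105, minimum f = -525

The optimum lies where 7x + y = 105 and x = 0.
Solving simultaneously gives x = 0, y = 105.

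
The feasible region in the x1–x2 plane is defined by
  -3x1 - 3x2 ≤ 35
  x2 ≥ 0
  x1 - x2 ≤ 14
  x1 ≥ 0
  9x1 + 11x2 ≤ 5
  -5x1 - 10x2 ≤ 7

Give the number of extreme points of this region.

3

Pairwise boundary intersections that survive every other constraint:
  (0, 0)
  (5/9, 0)
  (0, 5/11)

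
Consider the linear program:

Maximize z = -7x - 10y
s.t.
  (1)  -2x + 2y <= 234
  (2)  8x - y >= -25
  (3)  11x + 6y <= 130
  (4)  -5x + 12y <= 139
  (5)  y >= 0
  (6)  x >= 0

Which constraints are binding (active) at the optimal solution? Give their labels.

Vertices and z = -7x - 10y:
  (121/27, 2179/162) → z = -13436/81
  (130/11, 0) → z = -910/11
  (0, 139/12) → z = -695/6
  (0, 0) → z = 0

The maximum is at (0, 0). Substituting into each constraint, equality holds for (5) and (6); the remaining constraints have slack.

(5) and (6)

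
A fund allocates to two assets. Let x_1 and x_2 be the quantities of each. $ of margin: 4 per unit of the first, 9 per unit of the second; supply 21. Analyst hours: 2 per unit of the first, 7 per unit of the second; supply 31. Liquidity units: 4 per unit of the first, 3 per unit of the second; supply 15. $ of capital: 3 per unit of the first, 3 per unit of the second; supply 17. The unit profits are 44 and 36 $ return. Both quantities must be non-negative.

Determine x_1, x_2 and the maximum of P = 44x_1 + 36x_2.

x_1 = 3, x_2 = 1, maximum P = 168

Feasible corners and P = 44x_1 + 36x_2:
  (0, 0) → P = 0
  (0, 7/3) → P = 84
  (15/4, 0) → P = 165
  (3, 1) → P = 168

The binding constraints are 4x_1 + 9x_2 = 21 and 4x_1 + 3x_2 = 15.
Solving simultaneously gives x_1 = 3, x_2 = 1.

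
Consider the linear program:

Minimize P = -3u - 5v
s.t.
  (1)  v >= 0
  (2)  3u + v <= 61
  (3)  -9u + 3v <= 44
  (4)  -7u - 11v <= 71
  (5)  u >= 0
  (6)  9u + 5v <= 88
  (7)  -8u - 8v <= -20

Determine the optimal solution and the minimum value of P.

u = 11/18, v = 33/2, minimum P = -253/3

Feasible corners and P = -3u - 5v:
  (88/9, 0) → P = -88/3
  (5/2, 0) → P = -15/2
  (0, 44/3) → P = -220/3
  (11/18, 33/2) → P = -253/3
  (0, 5/2) → P = -25/2

At the optimal vertex, -9u + 3v = 44 and 9u + 5v = 88.
Solving simultaneously gives u = 11/18, v = 33/2.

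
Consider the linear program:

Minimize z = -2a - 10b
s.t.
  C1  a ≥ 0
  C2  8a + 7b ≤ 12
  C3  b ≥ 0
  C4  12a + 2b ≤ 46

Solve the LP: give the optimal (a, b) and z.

a = 0, b = 12/7, minimum z = -120/7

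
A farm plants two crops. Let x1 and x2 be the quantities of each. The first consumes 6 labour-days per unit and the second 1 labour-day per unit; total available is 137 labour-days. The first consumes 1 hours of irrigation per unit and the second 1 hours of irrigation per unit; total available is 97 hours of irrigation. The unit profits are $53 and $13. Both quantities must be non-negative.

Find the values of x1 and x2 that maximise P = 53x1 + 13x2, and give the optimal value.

Extreme points and P = 53x1 + 13x2:
  (0, 0) → P = 0
  (0, 97) → P = 1261
  (137/6, 0) → P = 7261/6
  (8, 89) → P = 1581

The optimum lies where 6x1 + x2 = 137 and x1 + x2 = 97.
Solving simultaneously gives x1 = 8, x2 = 89.

x1 = 8, x2 = 89, maximum P = 1581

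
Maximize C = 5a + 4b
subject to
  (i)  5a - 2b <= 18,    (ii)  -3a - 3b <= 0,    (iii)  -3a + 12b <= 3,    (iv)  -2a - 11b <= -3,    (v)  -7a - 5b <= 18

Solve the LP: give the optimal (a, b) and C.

Feasible corners and C = 5a + 4b:
  (37/9, 23/18) → C = 77/3
  (204/59, -21/59) → C = 936/59
  (1/19, 5/19) → C = 25/19

The optimum lies where 5a - 2b = 18 and -3a + 12b = 3.
Solving simultaneously gives a = 37/9, b = 23/18.

a = 37/9, b = 23/18, maximum C = 77/3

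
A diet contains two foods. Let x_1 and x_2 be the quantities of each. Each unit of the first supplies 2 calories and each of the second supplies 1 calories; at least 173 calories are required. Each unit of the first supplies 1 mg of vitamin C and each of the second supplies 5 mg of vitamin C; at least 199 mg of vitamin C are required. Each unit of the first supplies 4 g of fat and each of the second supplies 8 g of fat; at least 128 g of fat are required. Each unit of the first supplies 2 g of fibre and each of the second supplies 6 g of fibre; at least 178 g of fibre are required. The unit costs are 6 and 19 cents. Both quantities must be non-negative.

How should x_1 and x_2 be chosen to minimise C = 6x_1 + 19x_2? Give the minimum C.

x_1 = 74, x_2 = 25, minimum C = 919

Corner points and C = 6x_1 + 19x_2:
  (0, 173) → C = 3287
  (199, 0) → C = 1194
  (74, 25) → C = 919
The feasible region is unbounded (it extends along (0, 1), (1, 0)), but C strictly increases along every unbounded feasible direction, so there is no improving ray and the minimum is attained at a vertex.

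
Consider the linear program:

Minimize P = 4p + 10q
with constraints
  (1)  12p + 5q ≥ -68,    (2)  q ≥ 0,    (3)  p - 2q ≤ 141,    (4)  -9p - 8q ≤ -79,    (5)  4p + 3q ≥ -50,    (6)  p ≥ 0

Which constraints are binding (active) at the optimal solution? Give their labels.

(2) and (4)

Extreme points and P = 4p + 10q:
  (141, 0) → P = 564
  (79/9, 0) → P = 316/9
  (0, 79/8) → P = 395/4
The feasible region is unbounded (it extends along (0, 1), (2, 1)), but P strictly increases along every unbounded feasible direction, so there is no improving ray and the minimum is attained at a vertex.

The minimum is at (79/9, 0). Substituting into each constraint, equality holds for (2) and (4); the remaining constraints have slack.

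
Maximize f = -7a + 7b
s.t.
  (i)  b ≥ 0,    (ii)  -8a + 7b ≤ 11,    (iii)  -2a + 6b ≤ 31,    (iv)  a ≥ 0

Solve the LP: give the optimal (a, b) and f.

Feasible corners and f = -7a + 7b:
  (0, 0) → f = 0
  (151/34, 113/17) → f = 525/34
  (0, 11/7) → f = 11
The feasible region is unbounded (it extends along (3, 1), (1, 0)), but f strictly decreases along every unbounded feasible direction, so there is no improving ray and the maximum is attained at a vertex.

The binding constraints are -8a + 7b = 11 and -2a + 6b = 31.
Solving simultaneously gives a = 151/34, b = 113/17.

a = 151/34, b = 113/17, maximum f = 525/34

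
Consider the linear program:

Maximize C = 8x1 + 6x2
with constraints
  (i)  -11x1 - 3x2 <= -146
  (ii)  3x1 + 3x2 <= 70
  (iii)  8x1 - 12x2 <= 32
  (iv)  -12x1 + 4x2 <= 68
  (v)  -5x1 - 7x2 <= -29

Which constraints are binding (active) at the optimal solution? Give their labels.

Feasible corners and C = 8x1 + 6x2:
  (19/2, 83/6) → C = 159
  (154/13, 68/13) → C = 1640/13
  (78/5, 116/15) → C = 856/5

The maximum is at (78/5, 116/15). Substituting into each constraint, equality holds for (ii) and (iii); the remaining constraints have slack.

(ii) and (iii)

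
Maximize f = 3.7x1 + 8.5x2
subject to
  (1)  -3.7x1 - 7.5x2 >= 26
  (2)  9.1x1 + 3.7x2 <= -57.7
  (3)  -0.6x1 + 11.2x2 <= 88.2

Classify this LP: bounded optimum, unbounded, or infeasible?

bounded optimum

Feasible corners and f = 3.7x1 + 8.5x2:
  (-33655/5456, -2311/5456) → f = -144167/5456
  (-47635/2297, 15537/2297) → f = -44185/2297
The feasible region has finitely many vertices and no improving ray; the maximum is -44185/2297 at (-47635/2297, 15537/2297).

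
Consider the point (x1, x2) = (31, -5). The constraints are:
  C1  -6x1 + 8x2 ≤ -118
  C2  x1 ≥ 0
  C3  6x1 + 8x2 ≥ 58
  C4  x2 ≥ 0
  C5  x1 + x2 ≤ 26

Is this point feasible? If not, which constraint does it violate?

Constraint C4: x2 = -5, which is not ≥ 0. All other constraints are satisfied.

not feasible — violates C4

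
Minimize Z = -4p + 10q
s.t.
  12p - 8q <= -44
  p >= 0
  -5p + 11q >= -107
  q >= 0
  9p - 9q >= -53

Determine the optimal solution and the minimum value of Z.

Extreme points and Z = -4p + 10q:
  (0, 11/2) → Z = 55
  (7/9, 20/3) → Z = 572/9
  (0, 53/9) → Z = 530/9

p = 0, q = 11/2, minimum Z = 55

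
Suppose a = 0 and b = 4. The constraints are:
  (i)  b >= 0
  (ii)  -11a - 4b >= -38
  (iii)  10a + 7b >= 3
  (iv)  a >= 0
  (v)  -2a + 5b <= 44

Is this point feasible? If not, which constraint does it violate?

feasible

(i): 4 ≥ 0 ✓
(ii): -16 ≥ -38 ✓
(iii): 28 ≥ 3 ✓
(iv): 0 ≥ 0 ✓
(v): 20 ≤ 44 ✓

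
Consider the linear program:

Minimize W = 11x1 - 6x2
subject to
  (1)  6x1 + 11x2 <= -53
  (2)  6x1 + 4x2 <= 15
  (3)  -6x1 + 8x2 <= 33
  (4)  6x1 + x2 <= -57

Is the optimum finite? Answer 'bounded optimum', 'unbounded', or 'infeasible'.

From the feasible point (-163/18, -8/3), moving in the direction (-8, -6) keeps every constraint satisfied while W decreases without bound.

unbounded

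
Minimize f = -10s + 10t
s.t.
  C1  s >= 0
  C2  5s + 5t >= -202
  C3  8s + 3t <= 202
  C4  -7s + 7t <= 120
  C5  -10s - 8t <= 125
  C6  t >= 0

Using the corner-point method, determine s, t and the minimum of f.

s = 101/4, t = 0, minimum f = -505/2

Corner points and f = -10s + 10t:
  (0, 120/7) → f = 1200/7
  (0, 0) → f = 0
  (1054/77, 2374/77) → f = 1200/7
  (101/4, 0) → f = -505/2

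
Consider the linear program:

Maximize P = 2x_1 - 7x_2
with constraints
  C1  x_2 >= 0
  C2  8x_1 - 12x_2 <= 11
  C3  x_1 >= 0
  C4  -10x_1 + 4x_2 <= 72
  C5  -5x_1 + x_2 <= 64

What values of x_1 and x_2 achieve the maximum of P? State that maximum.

x_1 = 11/8, x_2 = 0, maximum P = 11/4

Feasible corners and P = 2x_1 - 7x_2:
  (11/8, 0) → P = 11/4
  (0, 0) → P = 0
  (0, 18) → P = -126
The feasible region is unbounded (it extends along (2, 5), (3, 2)), but P strictly decreases along every unbounded feasible direction, so there is no improving ray and the maximum is attained at a vertex.

At the optimal vertex, x_2 = 0 and 8x_1 - 12x_2 = 11.
Solving simultaneously gives x_1 = 11/8, x_2 = 0.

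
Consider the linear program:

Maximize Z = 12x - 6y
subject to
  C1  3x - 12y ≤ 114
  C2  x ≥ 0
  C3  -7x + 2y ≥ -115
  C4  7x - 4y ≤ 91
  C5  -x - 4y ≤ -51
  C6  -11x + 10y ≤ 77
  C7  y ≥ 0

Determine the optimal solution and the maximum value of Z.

Corner points and Z = 12x - 6y:
  (139/7, 12) → Z = 1164/7
  (163/6, 451/12) → Z = 201/2
  (71/4, 133/16) → Z = 1305/8
  (101/27, 319/27) → Z = -26

The optimum lies where -7x + 2y = -115 and 7x - 4y = 91.
Solving simultaneously gives x = 139/7, y = 12.

x = 139/7, y = 12, maximum Z = 1164/7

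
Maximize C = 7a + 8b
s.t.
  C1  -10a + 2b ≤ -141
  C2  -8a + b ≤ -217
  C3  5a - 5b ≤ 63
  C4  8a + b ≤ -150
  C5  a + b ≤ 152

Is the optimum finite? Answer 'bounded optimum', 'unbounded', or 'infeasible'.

The boundaries -8a + b = -217 and 5a - 5b = 63 meet at (146/5, 83/5), but that point violates 8a + b ≤ -150. Every candidate vertex is excluded by some other constraint, so the feasible region is empty.

infeasible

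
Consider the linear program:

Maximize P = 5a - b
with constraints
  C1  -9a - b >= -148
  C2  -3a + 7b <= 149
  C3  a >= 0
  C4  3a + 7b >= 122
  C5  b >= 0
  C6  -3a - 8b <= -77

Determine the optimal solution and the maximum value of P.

a = 457/30, b = 109/10, maximum P = 979/15

Vertices and P = 5a - b:
  (887/66, 595/22) → P = 1325/33
  (457/30, 109/10) → P = 979/15
  (0, 149/7) → P = -149/7
  (0, 122/7) → P = -122/7

The binding constraints are -9a - b = -148 and 3a + 7b = 122.
Solving simultaneously gives a = 457/30, b = 109/10.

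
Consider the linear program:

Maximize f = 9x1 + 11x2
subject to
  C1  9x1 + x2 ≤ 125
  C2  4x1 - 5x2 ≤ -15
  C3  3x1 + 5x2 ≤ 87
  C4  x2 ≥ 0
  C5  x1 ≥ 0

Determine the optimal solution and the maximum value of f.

x1 = 72/7, x2 = 393/35, maximum f = 7563/35

Corner points and f = 9x1 + 11x2:
  (72/7, 393/35) → f = 7563/35
  (0, 3) → f = 33
  (0, 87/5) → f = 957/5

The optimum lies where 4x1 - 5x2 = -15 and 3x1 + 5x2 = 87.
Solving simultaneously gives x1 = 72/7, x2 = 393/35.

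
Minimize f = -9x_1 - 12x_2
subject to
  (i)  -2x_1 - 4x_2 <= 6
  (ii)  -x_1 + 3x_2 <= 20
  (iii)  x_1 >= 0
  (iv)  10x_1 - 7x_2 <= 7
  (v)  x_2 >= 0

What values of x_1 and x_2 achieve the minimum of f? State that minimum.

x_1 = 7, x_2 = 9, minimum f = -171

Vertices and f = -9x_1 - 12x_2:
  (0, 20/3) → f = -80
  (7, 9) → f = -171
  (0, 0) → f = 0
  (7/10, 0) → f = -63/10

The optimum lies where -x_1 + 3x_2 = 20 and 10x_1 - 7x_2 = 7.
Solving simultaneously gives x_1 = 7, x_2 = 9.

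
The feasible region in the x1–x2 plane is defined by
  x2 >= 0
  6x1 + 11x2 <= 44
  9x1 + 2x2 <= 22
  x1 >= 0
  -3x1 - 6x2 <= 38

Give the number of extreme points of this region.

Of the 10 pairwise boundary intersections, those satisfying every inequality are:
  (22/9, 0)
  (0, 0)
  (154/87, 88/29)
  (0, 4)

4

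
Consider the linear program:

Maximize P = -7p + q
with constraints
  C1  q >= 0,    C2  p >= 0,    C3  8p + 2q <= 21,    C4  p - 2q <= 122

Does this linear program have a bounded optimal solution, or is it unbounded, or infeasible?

bounded optimum

Vertices and P = -7p + q:
  (0, 0) → P = 0
  (21/8, 0) → P = -147/8
  (0, 21/2) → P = 21/2
The feasible region has finitely many vertices and no improving ray; the maximum is 21/2 at (0, 21/2).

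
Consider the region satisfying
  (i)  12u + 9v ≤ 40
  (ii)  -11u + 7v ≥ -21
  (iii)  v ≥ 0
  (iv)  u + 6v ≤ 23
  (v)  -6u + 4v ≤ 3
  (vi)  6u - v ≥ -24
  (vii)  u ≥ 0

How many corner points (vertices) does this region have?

5

The feasible vertices (each the meet of two boundaries and inside every other half-plane) are:
  (469/183, 188/183)
  (133/102, 46/17)
  (21/11, 0)
  (0, 0)
  (0, 3/4)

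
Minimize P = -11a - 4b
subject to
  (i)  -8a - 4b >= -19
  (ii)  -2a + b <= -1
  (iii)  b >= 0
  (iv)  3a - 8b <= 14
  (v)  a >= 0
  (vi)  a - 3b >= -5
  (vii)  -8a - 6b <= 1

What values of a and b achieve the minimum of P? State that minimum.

The binding constraints are -8a - 4b = -19 and b = 0.
Solving simultaneously gives a = 19/8, b = 0.

a = 19/8, b = 0, minimum P = -209/8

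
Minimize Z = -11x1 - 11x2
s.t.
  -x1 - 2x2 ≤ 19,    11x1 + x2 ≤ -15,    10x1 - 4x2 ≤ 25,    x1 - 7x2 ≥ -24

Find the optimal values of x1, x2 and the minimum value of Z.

Feasible corners and Z = -11x1 - 11x2:
  (-13/12, -215/24) → Z = 2651/24
  (-181/9, 5/9) → Z = 1936/9
  (-35/54, -425/54) → Z = 2530/27
  (-43/26, 83/26) → Z = -220/13

At the optimal vertex, 11x1 + x2 = -15 and x1 - 7x2 = -24.
Solving simultaneously gives x1 = -43/26, x2 = 83/26.

x1 = -43/26, x2 = 83/26, minimum Z = -220/13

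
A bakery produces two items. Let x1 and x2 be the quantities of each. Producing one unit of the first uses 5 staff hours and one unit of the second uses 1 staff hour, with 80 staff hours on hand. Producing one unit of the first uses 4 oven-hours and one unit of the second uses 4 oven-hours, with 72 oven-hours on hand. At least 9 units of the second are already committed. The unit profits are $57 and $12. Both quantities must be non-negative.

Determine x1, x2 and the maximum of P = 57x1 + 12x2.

Feasible corners and P = 57x1 + 12x2:
  (0, 18) → P = 216
  (0, 9) → P = 108
  (9, 9) → P = 621

The optimum lies where 4x1 + 4x2 = 72 and x2 = 9.
Solving simultaneously gives x1 = 9, x2 = 9.

x1 = 9, x2 = 9, maximum P = 621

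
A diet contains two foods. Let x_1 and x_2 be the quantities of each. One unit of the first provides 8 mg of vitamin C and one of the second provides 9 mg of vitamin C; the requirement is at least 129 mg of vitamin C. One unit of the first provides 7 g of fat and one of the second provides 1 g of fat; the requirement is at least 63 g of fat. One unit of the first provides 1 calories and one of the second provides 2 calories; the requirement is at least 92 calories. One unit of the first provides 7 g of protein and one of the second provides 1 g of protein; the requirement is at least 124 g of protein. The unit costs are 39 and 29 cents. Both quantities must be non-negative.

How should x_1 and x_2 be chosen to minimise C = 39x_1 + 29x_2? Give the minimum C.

Vertices and C = 39x_1 + 29x_2:
  (0, 124) → C = 3596
  (92, 0) → C = 3588
  (12, 40) → C = 1628
The feasible region is unbounded (it extends along (0, 1), (1, 0)), but C strictly increases along every unbounded feasible direction, so there is no improving ray and the minimum is attained at a vertex.

x_1 = 12, x_2 = 40, minimum C = 1628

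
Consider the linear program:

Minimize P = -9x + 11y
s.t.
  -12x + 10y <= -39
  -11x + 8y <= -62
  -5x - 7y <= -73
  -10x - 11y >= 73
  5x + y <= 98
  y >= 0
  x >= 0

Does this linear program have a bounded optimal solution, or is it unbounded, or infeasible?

infeasible

The boundaries -11x + 8y = -62 and -5x - 7y = -73 meet at (1018/117, 493/117), but that point violates -10x - 11y ≥ 73. Every candidate vertex is excluded by some other constraint, so the feasible region is empty.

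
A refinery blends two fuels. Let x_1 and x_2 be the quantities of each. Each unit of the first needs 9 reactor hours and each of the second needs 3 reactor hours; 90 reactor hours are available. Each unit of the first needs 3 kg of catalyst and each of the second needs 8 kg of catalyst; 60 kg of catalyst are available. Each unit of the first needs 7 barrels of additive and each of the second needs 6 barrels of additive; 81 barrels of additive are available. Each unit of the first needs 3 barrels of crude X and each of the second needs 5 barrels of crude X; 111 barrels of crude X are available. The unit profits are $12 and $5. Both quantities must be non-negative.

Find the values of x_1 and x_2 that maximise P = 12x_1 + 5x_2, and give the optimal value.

x_1 = 9, x_2 = 3, maximum P = 123

At the optimal vertex, 9x_1 + 3x_2 = 90 and 7x_1 + 6x_2 = 81.
Solving simultaneously gives x_1 = 9, x_2 = 3.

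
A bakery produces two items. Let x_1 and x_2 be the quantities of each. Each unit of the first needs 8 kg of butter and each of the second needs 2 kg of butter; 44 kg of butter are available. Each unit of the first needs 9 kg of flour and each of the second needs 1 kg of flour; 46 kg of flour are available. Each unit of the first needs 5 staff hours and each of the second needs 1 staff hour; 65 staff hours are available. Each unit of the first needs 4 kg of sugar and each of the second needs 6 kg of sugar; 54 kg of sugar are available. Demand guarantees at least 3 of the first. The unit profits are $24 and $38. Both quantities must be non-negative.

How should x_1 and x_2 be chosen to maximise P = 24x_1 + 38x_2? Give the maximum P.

Feasible corners and P = 24x_1 + 38x_2:
  (46/9, 0) → P = 368/3
  (3, 0) → P = 72
  (24/5, 14/5) → P = 1108/5
  (39/10, 32/5) → P = 1684/5
  (3, 7) → P = 338

The optimum lies where 4x_1 + 6x_2 = 54 and x_1 = 3.
Solving simultaneously gives x_1 = 3, x_2 = 7.

x_1 = 3, x_2 = 7, maximum P = 338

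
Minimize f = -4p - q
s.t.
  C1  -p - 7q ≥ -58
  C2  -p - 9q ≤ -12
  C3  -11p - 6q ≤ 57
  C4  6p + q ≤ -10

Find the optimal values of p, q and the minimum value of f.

p = -128/41, q = 358/41, minimum f = 154/41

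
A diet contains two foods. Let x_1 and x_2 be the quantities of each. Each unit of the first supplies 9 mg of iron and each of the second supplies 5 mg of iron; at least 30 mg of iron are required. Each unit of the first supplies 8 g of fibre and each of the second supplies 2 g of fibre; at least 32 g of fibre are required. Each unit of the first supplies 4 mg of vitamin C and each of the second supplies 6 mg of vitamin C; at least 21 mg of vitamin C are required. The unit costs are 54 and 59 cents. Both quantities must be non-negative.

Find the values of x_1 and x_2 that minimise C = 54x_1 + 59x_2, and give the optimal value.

x_1 = 15/4, x_2 = 1, minimum C = 523/2

Corner points and C = 54x_1 + 59x_2:
  (0, 16) → C = 944
  (21/4, 0) → C = 567/2
  (15/4, 1) → C = 523/2
The feasible region is unbounded (it extends along (0, 1), (1, 0)), but C strictly increases along every unbounded feasible direction, so there is no improving ray and the minimum is attained at a vertex.

The binding constraints are 8x_1 + 2x_2 = 32 and 4x_1 + 6x_2 = 21.
Solving simultaneously gives x_1 = 15/4, x_2 = 1.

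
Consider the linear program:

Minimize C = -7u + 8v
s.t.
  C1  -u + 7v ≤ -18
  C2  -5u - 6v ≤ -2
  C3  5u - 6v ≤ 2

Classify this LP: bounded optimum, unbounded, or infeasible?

infeasible

The boundaries -u + 7v = -18 and -5u - 6v = -2 meet at (122/41, -88/41), but that point violates 5u - 6v ≤ 2. Every candidate vertex is excluded by some other constraint, so the feasible region is empty.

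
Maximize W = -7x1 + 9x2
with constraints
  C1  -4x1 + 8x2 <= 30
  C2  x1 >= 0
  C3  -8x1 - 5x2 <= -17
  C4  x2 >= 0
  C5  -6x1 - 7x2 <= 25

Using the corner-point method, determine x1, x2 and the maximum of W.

x1 = 0, x2 = 15/4, maximum W = 135/4

Extreme points and W = -7x1 + 9x2:
  (0, 15/4) → W = 135/4
  (0, 17/5) → W = 153/5
  (17/8, 0) → W = -119/8
The feasible region is unbounded (it extends along (2, 1), (1, 0)), but W strictly decreases along every unbounded feasible direction, so there is no improving ray and the maximum is attained at a vertex.

The optimum lies where -4x1 + 8x2 = 30 and x1 = 0.
Solving simultaneously gives x1 = 0, x2 = 15/4.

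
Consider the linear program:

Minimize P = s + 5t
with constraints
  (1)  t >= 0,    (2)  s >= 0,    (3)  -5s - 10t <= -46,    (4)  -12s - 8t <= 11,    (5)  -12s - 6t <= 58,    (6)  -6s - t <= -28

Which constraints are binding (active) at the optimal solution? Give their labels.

(1) and (3)

Vertices and P = s + 5t:
  (46/5, 0) → P = 46/5
  (0, 28) → P = 140
  (234/55, 136/55) → P = 914/55
The feasible region is unbounded (it extends along (0, 1), (1, 0)), but P strictly increases along every unbounded feasible direction, so there is no improving ray and the minimum is attained at a vertex.

The minimum is at (46/5, 0). Substituting into each constraint, equality holds for (1) and (3); the remaining constraints have slack.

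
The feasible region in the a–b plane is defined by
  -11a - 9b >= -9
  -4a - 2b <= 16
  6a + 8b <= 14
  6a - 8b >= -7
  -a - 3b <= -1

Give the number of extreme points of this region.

3

Pairwise boundary intersections that survive every other constraint:
  (9/142, 131/142)
  (3/4, 1/12)
  (-1/2, 1/2)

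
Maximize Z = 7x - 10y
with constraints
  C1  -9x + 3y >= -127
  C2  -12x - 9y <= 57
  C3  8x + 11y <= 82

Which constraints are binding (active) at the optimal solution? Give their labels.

C1 and C2

Extreme points and Z = 7x - 10y:
  (108/13, -679/39) → Z = 9058/39
  (1643/123, -278/123) → Z = 14281/123
  (-91/4, 24) → Z = -1597/4

The maximum is at (108/13, -679/39). Substituting into each constraint, equality holds for C1 and C2; the remaining constraints have slack.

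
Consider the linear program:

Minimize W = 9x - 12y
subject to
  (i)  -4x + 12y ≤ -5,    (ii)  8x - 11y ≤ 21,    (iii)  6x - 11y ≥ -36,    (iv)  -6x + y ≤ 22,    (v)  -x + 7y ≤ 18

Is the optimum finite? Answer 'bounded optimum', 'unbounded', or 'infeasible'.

Corner points and W = 9x - 12y:
  (197/52, 11/13) → W = 1245/52
  (-269/68, -59/34) → W = -1005/68
  (-263/58, -151/29) → W = 1257/58
The feasible region has finitely many vertices and no improving ray; the minimum is -1005/68 at (-269/68, -59/34).

bounded optimum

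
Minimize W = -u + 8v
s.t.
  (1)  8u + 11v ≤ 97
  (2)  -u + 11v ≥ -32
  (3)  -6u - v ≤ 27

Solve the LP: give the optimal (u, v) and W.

Vertices and W = -u + 8v:
  (43/3, -53/33) → W = -299/11
  (-197/29, 399/29) → W = 3389/29
  (-265/67, -219/67) → W = -1487/67

At the optimal vertex, 8u + 11v = 97 and -u + 11v = -32.
Solving simultaneously gives u = 43/3, v = -53/33.

u = 43/3, v = -53/33, minimum W = -299/11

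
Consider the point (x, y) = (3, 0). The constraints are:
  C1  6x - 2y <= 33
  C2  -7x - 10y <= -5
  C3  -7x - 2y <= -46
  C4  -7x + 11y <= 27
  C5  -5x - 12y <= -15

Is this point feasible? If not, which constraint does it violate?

not feasible — violates C3

Constraint C3: -7x - 2y = -21, which is not ≤ -46. All other constraints are satisfied.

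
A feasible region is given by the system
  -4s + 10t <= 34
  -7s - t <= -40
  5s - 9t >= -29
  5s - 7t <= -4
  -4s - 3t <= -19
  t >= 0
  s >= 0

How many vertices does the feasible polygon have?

Pairwise boundary intersections that survive every other constraint:
  (183/37, 199/37)
  (9, 7)
  (46/9, 38/9)

3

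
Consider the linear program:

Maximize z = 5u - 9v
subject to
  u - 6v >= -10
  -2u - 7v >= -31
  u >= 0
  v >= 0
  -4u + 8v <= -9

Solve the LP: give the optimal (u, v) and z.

u = 31/2, v = 0, maximum z = 155/2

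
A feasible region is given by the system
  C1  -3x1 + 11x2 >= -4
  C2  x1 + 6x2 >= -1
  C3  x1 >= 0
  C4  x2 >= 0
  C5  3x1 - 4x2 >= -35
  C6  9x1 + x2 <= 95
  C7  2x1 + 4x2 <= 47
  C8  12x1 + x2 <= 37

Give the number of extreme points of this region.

5

Pairwise boundary intersections that survive every other constraint:
  (4/3, 0)
  (137/45, 7/15)
  (0, 0)
  (0, 35/4)
  (113/51, 177/17)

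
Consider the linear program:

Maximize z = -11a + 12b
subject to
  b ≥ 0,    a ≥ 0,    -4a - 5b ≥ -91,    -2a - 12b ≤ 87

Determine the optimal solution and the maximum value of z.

Corner points and z = -11a + 12b:
  (0, 0) → z = 0
  (91/4, 0) → z = -1001/4
  (0, 91/5) → z = 1092/5

The optimum lies where a = 0 and -4a - 5b = -91.
Solving simultaneously gives a = 0, b = 91/5.

a = 0, b = 91/5, maximum z = 1092/5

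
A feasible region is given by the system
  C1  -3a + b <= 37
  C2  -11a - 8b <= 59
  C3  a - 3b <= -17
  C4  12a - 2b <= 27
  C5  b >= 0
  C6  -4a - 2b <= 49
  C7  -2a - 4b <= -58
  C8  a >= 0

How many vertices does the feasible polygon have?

4

Pairwise boundary intersections that survive every other constraint:
  (101/6, 175/2)
  (0, 37)
  (56/13, 321/26)
  (0, 29/2)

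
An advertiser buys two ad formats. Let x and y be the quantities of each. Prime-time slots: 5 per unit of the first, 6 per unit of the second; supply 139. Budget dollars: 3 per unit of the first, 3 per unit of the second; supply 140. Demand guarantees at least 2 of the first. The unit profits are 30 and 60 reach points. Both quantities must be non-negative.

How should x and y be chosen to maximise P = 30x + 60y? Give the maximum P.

x = 2, y = 43/2, maximum P = 1350

Feasible corners and P = 30x + 60y:
  (139/5, 0) → P = 834
  (2, 0) → P = 60
  (2, 43/2) → P = 1350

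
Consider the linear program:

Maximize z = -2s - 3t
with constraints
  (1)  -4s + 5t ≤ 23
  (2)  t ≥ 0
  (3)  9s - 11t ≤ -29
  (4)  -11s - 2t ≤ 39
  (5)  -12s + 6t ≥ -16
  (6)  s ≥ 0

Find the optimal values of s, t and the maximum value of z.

s = 0, t = 29/11, maximum z = -87/11

Feasible corners and z = -2s - 3t:
  (109/18, 85/9) → z = -364/9
  (0, 23/5) → z = -69/5
  (175/39, 82/13) → z = -1088/39
  (0, 29/11) → z = -87/11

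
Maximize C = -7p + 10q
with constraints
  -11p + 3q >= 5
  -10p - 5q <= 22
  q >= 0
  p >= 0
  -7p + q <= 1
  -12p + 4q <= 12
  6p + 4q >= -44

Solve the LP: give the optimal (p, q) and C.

Vertices and C = -7p + 10q:
  (1/5, 12/5) → C = 113/5
  (2, 9) → C = 76
  (1/2, 9/2) → C = 83/2

The optimum lies where -11p + 3q = 5 and -12p + 4q = 12.
Solving simultaneously gives p = 2, q = 9.

p = 2, q = 9, maximum C = 76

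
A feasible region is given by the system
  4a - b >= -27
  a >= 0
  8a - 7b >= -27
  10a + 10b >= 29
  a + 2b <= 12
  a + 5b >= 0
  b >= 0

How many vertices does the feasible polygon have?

Pairwise boundary intersections that survive every other constraint:
  (0, 27/7)
  (0, 29/10)
  (30/23, 123/23)
  (29/10, 0)
  (12, 0)

5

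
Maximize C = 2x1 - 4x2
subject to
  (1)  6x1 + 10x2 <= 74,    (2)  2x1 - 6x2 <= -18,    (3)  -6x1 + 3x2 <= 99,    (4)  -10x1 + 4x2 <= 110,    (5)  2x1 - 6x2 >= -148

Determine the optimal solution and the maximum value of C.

x1 = 33/7, x2 = 32/7, maximum C = -62/7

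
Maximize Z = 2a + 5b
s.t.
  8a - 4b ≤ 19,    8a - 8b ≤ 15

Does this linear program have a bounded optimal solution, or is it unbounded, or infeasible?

From the feasible point (23/8, 1), moving in the direction (4, 8) keeps every constraint satisfied while Z increases without bound.

unbounded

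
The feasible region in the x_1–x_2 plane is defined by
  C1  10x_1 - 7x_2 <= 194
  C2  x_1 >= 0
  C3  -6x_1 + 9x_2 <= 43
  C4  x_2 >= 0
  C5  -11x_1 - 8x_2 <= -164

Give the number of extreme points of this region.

4

The feasible vertices (each the meet of two boundaries and inside every other half-plane) are:
  (2047/48, 797/24)
  (97/5, 0)
  (1132/147, 1457/147)
  (164/11, 0)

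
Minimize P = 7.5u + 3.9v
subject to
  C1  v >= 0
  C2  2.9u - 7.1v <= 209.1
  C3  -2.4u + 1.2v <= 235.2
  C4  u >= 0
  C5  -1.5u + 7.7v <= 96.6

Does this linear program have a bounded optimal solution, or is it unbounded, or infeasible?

bounded optimum

Feasible corners and P = 7.5u + 3.9v:
  (2091/29, 0) → P = 31365/58
  (0, 0) → P = 0
  (229593/1168, 59379/1168) → P = 2441907/1460
  (0, 138/11) → P = 2691/55
The feasible region has finitely many vertices and no improving ray; the minimum is 0 at (0, 0).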